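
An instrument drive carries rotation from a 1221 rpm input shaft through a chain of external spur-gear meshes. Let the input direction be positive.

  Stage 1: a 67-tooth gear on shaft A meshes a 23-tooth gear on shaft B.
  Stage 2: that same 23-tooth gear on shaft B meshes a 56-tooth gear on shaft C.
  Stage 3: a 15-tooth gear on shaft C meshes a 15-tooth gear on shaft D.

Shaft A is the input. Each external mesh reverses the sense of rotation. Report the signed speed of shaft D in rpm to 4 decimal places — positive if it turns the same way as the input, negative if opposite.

-1460.8393 rpm (opposite to input, |ω| = 1460.8393 rpm)

Stage 1 [67T→23T]: ω = 1221.0000×67/23 = 3556.8261 rpm, dir flips to −; running = −3556.8261
Stage 2 [23T→56T]: ω = 3556.8261×23/56 = 1460.8393 rpm, dir flips to +; running = +1460.8393
Stage 3 [15T→15T]: ω = 1460.8393×15/15 = 1460.8393 rpm, dir flips to −; running = −1460.8393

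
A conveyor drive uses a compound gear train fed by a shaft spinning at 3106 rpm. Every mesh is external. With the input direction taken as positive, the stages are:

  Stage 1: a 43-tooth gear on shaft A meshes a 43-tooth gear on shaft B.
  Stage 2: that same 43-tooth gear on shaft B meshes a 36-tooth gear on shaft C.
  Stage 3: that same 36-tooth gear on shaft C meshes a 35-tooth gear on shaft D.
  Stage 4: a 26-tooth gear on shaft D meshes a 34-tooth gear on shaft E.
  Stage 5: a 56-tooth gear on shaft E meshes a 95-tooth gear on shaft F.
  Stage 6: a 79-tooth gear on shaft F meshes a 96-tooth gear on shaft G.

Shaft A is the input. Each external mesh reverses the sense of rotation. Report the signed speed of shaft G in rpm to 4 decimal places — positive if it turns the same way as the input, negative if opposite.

Stage 1 [43T→43T]: ω = 3106.0000×43/43 = 3106.0000 rpm, dir flips to −; running = −3106.0000
Stage 2 [43T→36T]: ω = 3106.0000×43/36 = 3709.9444 rpm, dir flips to +; running = +3709.9444
Stage 3 [36T→35T]: ω = 3709.9444×36/35 = 3815.9429 rpm, dir flips to −; running = −3815.9429
Stage 4 [26T→34T]: ω = 3815.9429×26/34 = 2918.0739 rpm, dir flips to +; running = +2918.0739
Stage 5 [56T→95T]: ω = 2918.0739×56/95 = 1720.1278 rpm, dir flips to −; running = −1720.1278
Stage 6 [79T→96T]: ω = 1720.1278×79/96 = 1415.5218 rpm, dir flips to +; running = +1415.5218

+1415.5218 rpm (same as input, |ω| = 1415.5218 rpm)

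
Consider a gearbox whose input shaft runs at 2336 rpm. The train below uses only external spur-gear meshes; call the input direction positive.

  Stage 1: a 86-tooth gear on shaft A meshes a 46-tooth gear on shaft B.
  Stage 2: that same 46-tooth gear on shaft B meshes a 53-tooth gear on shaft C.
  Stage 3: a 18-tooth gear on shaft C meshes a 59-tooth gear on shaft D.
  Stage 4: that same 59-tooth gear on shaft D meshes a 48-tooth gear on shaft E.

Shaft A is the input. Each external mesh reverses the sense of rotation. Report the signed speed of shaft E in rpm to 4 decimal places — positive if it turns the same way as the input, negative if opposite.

Stage 1 [86T→46T]: ω = 2336.0000×86/46 = 4367.3043 rpm, dir flips to −; running = −4367.3043
Stage 2 [46T→53T]: ω = 4367.3043×46/53 = 3790.4906 rpm, dir flips to +; running = +3790.4906
Stage 3 [18T→59T]: ω = 3790.4906×18/59 = 1156.4209 rpm, dir flips to −; running = −1156.4209
Stage 4 [59T→48T]: ω = 1156.4209×59/48 = 1421.4340 rpm, dir flips to +; running = +1421.4340

+1421.4340 rpm (same as input, |ω| = 1421.4340 rpm)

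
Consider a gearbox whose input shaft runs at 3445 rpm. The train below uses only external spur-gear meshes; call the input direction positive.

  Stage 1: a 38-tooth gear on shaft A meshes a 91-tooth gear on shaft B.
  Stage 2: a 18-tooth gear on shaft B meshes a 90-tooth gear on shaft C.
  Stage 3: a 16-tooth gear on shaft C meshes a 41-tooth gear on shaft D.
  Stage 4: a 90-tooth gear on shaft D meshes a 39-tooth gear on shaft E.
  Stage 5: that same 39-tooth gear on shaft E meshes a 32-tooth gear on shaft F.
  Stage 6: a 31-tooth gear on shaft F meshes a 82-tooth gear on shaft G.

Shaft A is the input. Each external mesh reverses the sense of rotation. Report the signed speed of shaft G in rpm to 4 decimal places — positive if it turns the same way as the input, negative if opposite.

+119.3817 rpm (same as input, |ω| = 119.3817 rpm)

Stage 1 [38T→91T]: ω = 3445.0000×38/91 = 1438.5714 rpm, dir flips to −; running = −1438.5714
Stage 2 [18T→90T]: ω = 1438.5714×18/90 = 287.7143 rpm, dir flips to +; running = +287.7143
Stage 3 [16T→41T]: ω = 287.7143×16/41 = 112.2787 rpm, dir flips to −; running = −112.2787
Stage 4 [90T→39T]: ω = 112.2787×90/39 = 259.1048 rpm, dir flips to +; running = +259.1048
Stage 5 [39T→32T]: ω = 259.1048×39/32 = 315.7840 rpm, dir flips to −; running = −315.7840
Stage 6 [31T→82T]: ω = 315.7840×31/82 = 119.3817 rpm, dir flips to +; running = +119.3817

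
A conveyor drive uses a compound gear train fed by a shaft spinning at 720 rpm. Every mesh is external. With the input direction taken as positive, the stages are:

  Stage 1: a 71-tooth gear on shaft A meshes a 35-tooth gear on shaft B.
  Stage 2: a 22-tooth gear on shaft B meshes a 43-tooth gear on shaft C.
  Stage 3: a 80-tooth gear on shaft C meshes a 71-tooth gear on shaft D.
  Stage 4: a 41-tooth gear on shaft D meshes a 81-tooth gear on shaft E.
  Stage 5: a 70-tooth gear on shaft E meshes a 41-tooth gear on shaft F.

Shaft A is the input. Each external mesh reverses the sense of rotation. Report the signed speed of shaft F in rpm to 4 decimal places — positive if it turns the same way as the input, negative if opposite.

-727.6486 rpm (opposite to input, |ω| = 727.6486 rpm)

Stage 1 [71T→35T]: ω = 720.0000×71/35 = 1460.5714 rpm, dir flips to −; running = −1460.5714
Stage 2 [22T→43T]: ω = 1460.5714×22/43 = 747.2691 rpm, dir flips to +; running = +747.2691
Stage 3 [80T→71T]: ω = 747.2691×80/71 = 841.9934 rpm, dir flips to −; running = −841.9934
Stage 4 [41T→81T]: ω = 841.9934×41/81 = 426.1942 rpm, dir flips to +; running = +426.1942
Stage 5 [70T→41T]: ω = 426.1942×70/41 = 727.6486 rpm, dir flips to −; running = −727.6486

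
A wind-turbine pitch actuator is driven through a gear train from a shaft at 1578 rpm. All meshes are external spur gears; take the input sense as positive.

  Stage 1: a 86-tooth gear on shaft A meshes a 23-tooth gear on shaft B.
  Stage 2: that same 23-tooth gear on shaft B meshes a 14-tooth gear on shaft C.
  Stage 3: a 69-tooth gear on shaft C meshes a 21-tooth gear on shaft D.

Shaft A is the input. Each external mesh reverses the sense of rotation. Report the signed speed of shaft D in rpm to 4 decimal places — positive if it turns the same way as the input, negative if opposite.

Stage 1 [86T→23T]: ω = 1578.0000×86/23 = 5900.3478 rpm, dir flips to −; running = −5900.3478
Stage 2 [23T→14T]: ω = 5900.3478×23/14 = 9693.4286 rpm, dir flips to +; running = +9693.4286
Stage 3 [69T→21T]: ω = 9693.4286×69/21 = 31849.8367 rpm, dir flips to −; running = −31849.8367

-31849.8367 rpm (opposite to input, |ω| = 31849.8367 rpm)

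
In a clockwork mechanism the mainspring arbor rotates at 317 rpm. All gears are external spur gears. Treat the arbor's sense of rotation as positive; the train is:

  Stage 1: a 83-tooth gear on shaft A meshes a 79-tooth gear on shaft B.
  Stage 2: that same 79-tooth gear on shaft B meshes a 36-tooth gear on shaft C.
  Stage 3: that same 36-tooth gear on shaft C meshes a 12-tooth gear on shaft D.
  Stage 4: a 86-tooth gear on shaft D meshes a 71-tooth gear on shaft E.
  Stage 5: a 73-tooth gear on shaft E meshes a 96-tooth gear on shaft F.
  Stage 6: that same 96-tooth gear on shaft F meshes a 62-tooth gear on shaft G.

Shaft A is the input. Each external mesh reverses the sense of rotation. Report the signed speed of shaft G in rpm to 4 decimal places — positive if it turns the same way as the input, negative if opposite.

Stage 1 [83T→79T]: ω = 317.0000×83/79 = 333.0506 rpm, dir flips to −; running = −333.0506
Stage 2 [79T→36T]: ω = 333.0506×79/36 = 730.8611 rpm, dir flips to +; running = +730.8611
Stage 3 [36T→12T]: ω = 730.8611×36/12 = 2192.5833 rpm, dir flips to −; running = −2192.5833
Stage 4 [86T→71T]: ω = 2192.5833×86/71 = 2655.8052 rpm, dir flips to +; running = +2655.8052
Stage 5 [73T→96T]: ω = 2655.8052×73/96 = 2019.5185 rpm, dir flips to −; running = −2019.5185
Stage 6 [96T→62T]: ω = 2019.5185×96/62 = 3126.9964 rpm, dir flips to +; running = +3126.9964

+3126.9964 rpm (same as input, |ω| = 3126.9964 rpm)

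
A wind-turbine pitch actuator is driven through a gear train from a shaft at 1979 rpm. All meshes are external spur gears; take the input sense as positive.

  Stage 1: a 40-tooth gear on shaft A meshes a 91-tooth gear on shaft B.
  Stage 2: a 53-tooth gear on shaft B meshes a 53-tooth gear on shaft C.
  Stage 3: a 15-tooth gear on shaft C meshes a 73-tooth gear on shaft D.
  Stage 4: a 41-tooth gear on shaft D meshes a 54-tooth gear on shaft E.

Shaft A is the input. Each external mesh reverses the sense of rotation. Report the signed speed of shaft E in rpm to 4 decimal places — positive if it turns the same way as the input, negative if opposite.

+135.7134 rpm (same as input, |ω| = 135.7134 rpm)

Stage 1 [40T→91T]: ω = 1979.0000×40/91 = 869.8901 rpm, dir flips to −; running = −869.8901
Stage 2 [53T→53T]: ω = 869.8901×53/53 = 869.8901 rpm, dir flips to +; running = +869.8901
Stage 3 [15T→73T]: ω = 869.8901×15/73 = 178.7445 rpm, dir flips to −; running = −178.7445
Stage 4 [41T→54T]: ω = 178.7445×41/54 = 135.7134 rpm, dir flips to +; running = +135.7134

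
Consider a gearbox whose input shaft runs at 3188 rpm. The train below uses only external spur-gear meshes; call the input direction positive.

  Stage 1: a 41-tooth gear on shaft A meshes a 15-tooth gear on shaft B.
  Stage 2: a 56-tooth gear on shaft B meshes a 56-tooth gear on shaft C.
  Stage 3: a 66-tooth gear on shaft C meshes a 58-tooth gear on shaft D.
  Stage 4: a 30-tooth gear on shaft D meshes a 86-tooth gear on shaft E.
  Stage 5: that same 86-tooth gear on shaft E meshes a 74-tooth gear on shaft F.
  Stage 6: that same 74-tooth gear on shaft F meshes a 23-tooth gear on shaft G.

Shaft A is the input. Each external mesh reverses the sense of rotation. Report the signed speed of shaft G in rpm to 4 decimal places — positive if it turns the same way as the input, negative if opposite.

Stage 1 [41T→15T]: ω = 3188.0000×41/15 = 8713.8667 rpm, dir flips to −; running = −8713.8667
Stage 2 [56T→56T]: ω = 8713.8667×56/56 = 8713.8667 rpm, dir flips to +; running = +8713.8667
Stage 3 [66T→58T]: ω = 8713.8667×66/58 = 9915.7793 rpm, dir flips to −; running = −9915.7793
Stage 4 [30T→86T]: ω = 9915.7793×30/86 = 3458.9928 rpm, dir flips to +; running = +3458.9928
Stage 5 [86T→74T]: ω = 3458.9928×86/74 = 4019.9105 rpm, dir flips to −; running = −4019.9105
Stage 6 [74T→23T]: ω = 4019.9105×74/23 = 12933.6252 rpm, dir flips to +; running = +12933.6252

+12933.6252 rpm (same as input, |ω| = 12933.6252 rpm)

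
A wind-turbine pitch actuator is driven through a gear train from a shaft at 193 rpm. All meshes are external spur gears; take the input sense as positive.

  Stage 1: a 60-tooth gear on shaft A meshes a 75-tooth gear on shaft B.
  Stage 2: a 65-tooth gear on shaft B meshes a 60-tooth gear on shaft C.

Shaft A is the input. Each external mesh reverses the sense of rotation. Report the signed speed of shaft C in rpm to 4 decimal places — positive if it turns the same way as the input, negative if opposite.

+167.2667 rpm (same as input, |ω| = 167.2667 rpm)

Stage 1 [60T→75T]: ω = 193.0000×60/75 = 154.4000 rpm, dir flips to −; running = −154.4000
Stage 2 [65T→60T]: ω = 154.4000×65/60 = 167.2667 rpm, dir flips to +; running = +167.2667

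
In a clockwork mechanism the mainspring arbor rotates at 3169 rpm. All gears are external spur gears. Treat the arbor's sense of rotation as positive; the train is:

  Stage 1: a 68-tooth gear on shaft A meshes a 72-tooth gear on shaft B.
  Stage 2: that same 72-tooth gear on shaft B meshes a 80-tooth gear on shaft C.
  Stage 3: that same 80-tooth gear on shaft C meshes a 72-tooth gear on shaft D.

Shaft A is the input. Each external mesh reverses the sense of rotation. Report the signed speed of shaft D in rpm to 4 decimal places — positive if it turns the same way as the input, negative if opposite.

Stage 1 [68T→72T]: ω = 3169.0000×68/72 = 2992.9444 rpm, dir flips to −; running = −2992.9444
Stage 2 [72T→80T]: ω = 2992.9444×72/80 = 2693.6500 rpm, dir flips to +; running = +2693.6500
Stage 3 [80T→72T]: ω = 2693.6500×80/72 = 2992.9444 rpm, dir flips to −; running = −2992.9444

-2992.9444 rpm (opposite to input, |ω| = 2992.9444 rpm)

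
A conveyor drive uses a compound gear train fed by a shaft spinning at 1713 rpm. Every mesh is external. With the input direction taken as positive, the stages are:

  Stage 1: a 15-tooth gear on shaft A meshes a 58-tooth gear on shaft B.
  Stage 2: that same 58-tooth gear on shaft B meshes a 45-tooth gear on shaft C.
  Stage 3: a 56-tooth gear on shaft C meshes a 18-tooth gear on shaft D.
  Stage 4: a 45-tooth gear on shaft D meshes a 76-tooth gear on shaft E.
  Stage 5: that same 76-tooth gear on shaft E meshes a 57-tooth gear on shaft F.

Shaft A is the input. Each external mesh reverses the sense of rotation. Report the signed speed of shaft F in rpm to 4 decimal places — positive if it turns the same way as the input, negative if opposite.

Stage 1 [15T→58T]: ω = 1713.0000×15/58 = 443.0172 rpm, dir flips to −; running = −443.0172
Stage 2 [58T→45T]: ω = 443.0172×58/45 = 571.0000 rpm, dir flips to +; running = +571.0000
Stage 3 [56T→18T]: ω = 571.0000×56/18 = 1776.4444 rpm, dir flips to −; running = −1776.4444
Stage 4 [45T→76T]: ω = 1776.4444×45/76 = 1051.8421 rpm, dir flips to +; running = +1051.8421
Stage 5 [76T→57T]: ω = 1051.8421×76/57 = 1402.4561 rpm, dir flips to −; running = −1402.4561

-1402.4561 rpm (opposite to input, |ω| = 1402.4561 rpm)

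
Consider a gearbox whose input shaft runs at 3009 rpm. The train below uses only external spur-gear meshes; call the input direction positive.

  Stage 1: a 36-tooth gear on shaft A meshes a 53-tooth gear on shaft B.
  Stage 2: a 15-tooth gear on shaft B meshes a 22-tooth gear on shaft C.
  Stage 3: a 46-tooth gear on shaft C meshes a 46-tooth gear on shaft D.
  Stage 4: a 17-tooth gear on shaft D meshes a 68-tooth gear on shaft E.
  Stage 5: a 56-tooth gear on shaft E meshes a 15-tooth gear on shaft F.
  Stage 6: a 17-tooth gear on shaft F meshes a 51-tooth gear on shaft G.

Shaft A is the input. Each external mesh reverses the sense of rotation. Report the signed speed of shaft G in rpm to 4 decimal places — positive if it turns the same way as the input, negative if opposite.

Stage 1 [36T→53T]: ω = 3009.0000×36/53 = 2043.8491 rpm, dir flips to −; running = −2043.8491
Stage 2 [15T→22T]: ω = 2043.8491×15/22 = 1393.5334 rpm, dir flips to +; running = +1393.5334
Stage 3 [46T→46T]: ω = 1393.5334×46/46 = 1393.5334 rpm, dir flips to −; running = −1393.5334
Stage 4 [17T→68T]: ω = 1393.5334×17/68 = 348.3834 rpm, dir flips to +; running = +348.3834
Stage 5 [56T→15T]: ω = 348.3834×56/15 = 1300.6312 rpm, dir flips to −; running = −1300.6312
Stage 6 [17T→51T]: ω = 1300.6312×17/51 = 433.5437 rpm, dir flips to +; running = +433.5437

+433.5437 rpm (same as input, |ω| = 433.5437 rpm)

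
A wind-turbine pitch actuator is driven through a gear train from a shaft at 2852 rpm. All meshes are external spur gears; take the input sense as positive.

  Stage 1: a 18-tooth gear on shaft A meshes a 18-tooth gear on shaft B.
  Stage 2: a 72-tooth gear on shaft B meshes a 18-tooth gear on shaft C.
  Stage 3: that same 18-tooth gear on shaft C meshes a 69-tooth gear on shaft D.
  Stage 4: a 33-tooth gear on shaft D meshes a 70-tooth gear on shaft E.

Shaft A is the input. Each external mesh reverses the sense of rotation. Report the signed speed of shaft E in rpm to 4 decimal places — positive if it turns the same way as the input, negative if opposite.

+1402.9714 rpm (same as input, |ω| = 1402.9714 rpm)

Stage 1 [18T→18T]: ω = 2852.0000×18/18 = 2852.0000 rpm, dir flips to −; running = −2852.0000
Stage 2 [72T→18T]: ω = 2852.0000×72/18 = 11408.0000 rpm, dir flips to +; running = +11408.0000
Stage 3 [18T→69T]: ω = 11408.0000×18/69 = 2976.0000 rpm, dir flips to −; running = −2976.0000
Stage 4 [33T→70T]: ω = 2976.0000×33/70 = 1402.9714 rpm, dir flips to +; running = +1402.9714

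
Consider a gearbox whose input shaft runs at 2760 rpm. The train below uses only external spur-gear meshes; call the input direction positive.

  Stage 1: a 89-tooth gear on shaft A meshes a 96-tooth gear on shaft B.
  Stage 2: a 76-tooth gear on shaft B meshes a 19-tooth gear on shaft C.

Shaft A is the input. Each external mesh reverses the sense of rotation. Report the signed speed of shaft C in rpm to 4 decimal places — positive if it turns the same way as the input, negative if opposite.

+10235.0000 rpm (same as input, |ω| = 10235.0000 rpm)

Stage 1 [89T→96T]: ω = 2760.0000×89/96 = 2558.7500 rpm, dir flips to −; running = −2558.7500
Stage 2 [76T→19T]: ω = 2558.7500×76/19 = 10235.0000 rpm, dir flips to +; running = +10235.0000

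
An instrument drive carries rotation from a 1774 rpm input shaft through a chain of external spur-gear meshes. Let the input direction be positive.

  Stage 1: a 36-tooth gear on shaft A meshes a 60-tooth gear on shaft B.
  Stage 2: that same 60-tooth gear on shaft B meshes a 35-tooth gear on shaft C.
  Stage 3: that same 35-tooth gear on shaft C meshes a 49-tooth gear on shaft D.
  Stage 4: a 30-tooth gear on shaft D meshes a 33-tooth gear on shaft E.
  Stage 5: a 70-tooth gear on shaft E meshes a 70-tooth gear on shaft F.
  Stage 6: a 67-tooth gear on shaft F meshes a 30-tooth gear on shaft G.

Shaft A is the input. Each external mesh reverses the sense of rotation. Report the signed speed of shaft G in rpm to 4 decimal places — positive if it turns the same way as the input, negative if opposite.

Stage 1 [36T→60T]: ω = 1774.0000×36/60 = 1064.4000 rpm, dir flips to −; running = −1064.4000
Stage 2 [60T→35T]: ω = 1064.4000×60/35 = 1824.6857 rpm, dir flips to +; running = +1824.6857
Stage 3 [35T→49T]: ω = 1824.6857×35/49 = 1303.3469 rpm, dir flips to −; running = −1303.3469
Stage 4 [30T→33T]: ω = 1303.3469×30/33 = 1184.8609 rpm, dir flips to +; running = +1184.8609
Stage 5 [70T→70T]: ω = 1184.8609×70/70 = 1184.8609 rpm, dir flips to −; running = −1184.8609
Stage 6 [67T→30T]: ω = 1184.8609×67/30 = 2646.1892 rpm, dir flips to +; running = +2646.1892

+2646.1892 rpm (same as input, |ω| = 2646.1892 rpm)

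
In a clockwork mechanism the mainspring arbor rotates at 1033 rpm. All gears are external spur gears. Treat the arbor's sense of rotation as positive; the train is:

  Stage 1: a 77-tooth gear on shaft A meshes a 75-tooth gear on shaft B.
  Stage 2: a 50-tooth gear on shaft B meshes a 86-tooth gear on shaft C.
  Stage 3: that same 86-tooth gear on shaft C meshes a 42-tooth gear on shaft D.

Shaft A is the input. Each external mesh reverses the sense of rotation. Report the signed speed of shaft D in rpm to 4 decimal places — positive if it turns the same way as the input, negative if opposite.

Stage 1 [77T→75T]: ω = 1033.0000×77/75 = 1060.5467 rpm, dir flips to −; running = −1060.5467
Stage 2 [50T→86T]: ω = 1060.5467×50/86 = 616.5969 rpm, dir flips to +; running = +616.5969
Stage 3 [86T→42T]: ω = 616.5969×86/42 = 1262.5556 rpm, dir flips to −; running = −1262.5556

-1262.5556 rpm (opposite to input, |ω| = 1262.5556 rpm)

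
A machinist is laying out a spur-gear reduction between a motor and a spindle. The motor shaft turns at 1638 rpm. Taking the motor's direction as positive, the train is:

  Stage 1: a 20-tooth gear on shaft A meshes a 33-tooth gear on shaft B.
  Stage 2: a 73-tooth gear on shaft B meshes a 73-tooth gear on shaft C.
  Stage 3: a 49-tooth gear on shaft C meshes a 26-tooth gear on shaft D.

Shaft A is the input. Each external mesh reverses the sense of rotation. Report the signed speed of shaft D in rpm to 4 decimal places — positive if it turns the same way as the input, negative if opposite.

Stage 1 [20T→33T]: ω = 1638.0000×20/33 = 992.7273 rpm, dir flips to −; running = −992.7273
Stage 2 [73T→73T]: ω = 992.7273×73/73 = 992.7273 rpm, dir flips to +; running = +992.7273
Stage 3 [49T→26T]: ω = 992.7273×49/26 = 1870.9091 rpm, dir flips to −; running = −1870.9091

-1870.9091 rpm (opposite to input, |ω| = 1870.9091 rpm)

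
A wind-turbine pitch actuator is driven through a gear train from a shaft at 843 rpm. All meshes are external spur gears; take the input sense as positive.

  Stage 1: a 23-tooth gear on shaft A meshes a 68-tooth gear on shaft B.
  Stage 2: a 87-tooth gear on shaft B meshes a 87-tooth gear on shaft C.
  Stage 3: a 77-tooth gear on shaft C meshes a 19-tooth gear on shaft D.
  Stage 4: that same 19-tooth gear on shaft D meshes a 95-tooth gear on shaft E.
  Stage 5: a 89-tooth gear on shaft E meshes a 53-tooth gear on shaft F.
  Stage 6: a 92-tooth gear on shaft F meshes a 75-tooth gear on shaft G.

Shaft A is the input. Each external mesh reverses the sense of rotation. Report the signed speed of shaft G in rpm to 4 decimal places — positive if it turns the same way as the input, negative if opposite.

Stage 1 [23T→68T]: ω = 843.0000×23/68 = 285.1324 rpm, dir flips to −; running = −285.1324
Stage 2 [87T→87T]: ω = 285.1324×87/87 = 285.1324 rpm, dir flips to +; running = +285.1324
Stage 3 [77T→19T]: ω = 285.1324×77/19 = 1155.5364 rpm, dir flips to −; running = −1155.5364
Stage 4 [19T→95T]: ω = 1155.5364×19/95 = 231.1073 rpm, dir flips to +; running = +231.1073
Stage 5 [89T→53T]: ω = 231.1073×89/53 = 388.0858 rpm, dir flips to −; running = −388.0858
Stage 6 [92T→75T]: ω = 388.0858×92/75 = 476.0519 rpm, dir flips to +; running = +476.0519

+476.0519 rpm (same as input, |ω| = 476.0519 rpm)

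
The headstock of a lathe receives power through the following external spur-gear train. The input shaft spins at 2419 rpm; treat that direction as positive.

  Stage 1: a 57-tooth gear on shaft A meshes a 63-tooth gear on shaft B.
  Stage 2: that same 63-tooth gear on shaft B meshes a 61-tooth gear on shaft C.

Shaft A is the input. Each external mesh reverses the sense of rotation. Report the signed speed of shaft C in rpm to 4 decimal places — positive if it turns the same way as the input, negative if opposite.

+2260.3770 rpm (same as input, |ω| = 2260.3770 rpm)

Stage 1 [57T→63T]: ω = 2419.0000×57/63 = 2188.6190 rpm, dir flips to −; running = −2188.6190
Stage 2 [63T→61T]: ω = 2188.6190×63/61 = 2260.3770 rpm, dir flips to +; running = +2260.3770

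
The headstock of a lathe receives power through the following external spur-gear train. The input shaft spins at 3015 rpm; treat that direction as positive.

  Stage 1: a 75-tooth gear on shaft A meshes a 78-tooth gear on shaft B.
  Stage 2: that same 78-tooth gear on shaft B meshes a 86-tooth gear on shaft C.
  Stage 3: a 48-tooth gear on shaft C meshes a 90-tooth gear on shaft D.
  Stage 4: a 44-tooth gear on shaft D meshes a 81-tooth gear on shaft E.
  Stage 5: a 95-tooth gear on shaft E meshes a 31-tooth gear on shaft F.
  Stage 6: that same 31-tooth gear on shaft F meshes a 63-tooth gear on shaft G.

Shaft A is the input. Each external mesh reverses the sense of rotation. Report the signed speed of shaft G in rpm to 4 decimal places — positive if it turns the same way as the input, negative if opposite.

+1148.6814 rpm (same as input, |ω| = 1148.6814 rpm)

Stage 1 [75T→78T]: ω = 3015.0000×75/78 = 2899.0385 rpm, dir flips to −; running = −2899.0385
Stage 2 [78T→86T]: ω = 2899.0385×78/86 = 2629.3605 rpm, dir flips to +; running = +2629.3605
Stage 3 [48T→90T]: ω = 2629.3605×48/90 = 1402.3256 rpm, dir flips to −; running = −1402.3256
Stage 4 [44T→81T]: ω = 1402.3256×44/81 = 761.7571 rpm, dir flips to +; running = +761.7571
Stage 5 [95T→31T]: ω = 761.7571×95/31 = 2334.4169 rpm, dir flips to −; running = −2334.4169
Stage 6 [31T→63T]: ω = 2334.4169×31/63 = 1148.6814 rpm, dir flips to +; running = +1148.6814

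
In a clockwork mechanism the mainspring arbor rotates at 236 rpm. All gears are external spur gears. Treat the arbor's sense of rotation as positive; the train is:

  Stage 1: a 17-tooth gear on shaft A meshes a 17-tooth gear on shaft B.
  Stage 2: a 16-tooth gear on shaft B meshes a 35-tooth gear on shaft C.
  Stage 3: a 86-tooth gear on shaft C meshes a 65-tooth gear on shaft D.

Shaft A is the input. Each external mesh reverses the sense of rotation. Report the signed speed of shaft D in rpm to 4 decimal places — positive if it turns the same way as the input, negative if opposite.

Stage 1 [17T→17T]: ω = 236.0000×17/17 = 236.0000 rpm, dir flips to −; running = −236.0000
Stage 2 [16T→35T]: ω = 236.0000×16/35 = 107.8857 rpm, dir flips to +; running = +107.8857
Stage 3 [86T→65T]: ω = 107.8857×86/65 = 142.7411 rpm, dir flips to −; running = −142.7411

-142.7411 rpm (opposite to input, |ω| = 142.7411 rpm)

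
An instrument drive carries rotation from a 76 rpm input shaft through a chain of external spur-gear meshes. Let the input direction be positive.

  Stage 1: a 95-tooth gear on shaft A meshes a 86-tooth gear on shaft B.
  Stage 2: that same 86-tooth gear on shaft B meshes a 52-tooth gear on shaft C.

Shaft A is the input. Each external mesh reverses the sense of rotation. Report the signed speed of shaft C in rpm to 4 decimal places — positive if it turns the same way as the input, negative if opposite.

+138.8462 rpm (same as input, |ω| = 138.8462 rpm)

Stage 1 [95T→86T]: ω = 76.0000×95/86 = 83.9535 rpm, dir flips to −; running = −83.9535
Stage 2 [86T→52T]: ω = 83.9535×86/52 = 138.8462 rpm, dir flips to +; running = +138.8462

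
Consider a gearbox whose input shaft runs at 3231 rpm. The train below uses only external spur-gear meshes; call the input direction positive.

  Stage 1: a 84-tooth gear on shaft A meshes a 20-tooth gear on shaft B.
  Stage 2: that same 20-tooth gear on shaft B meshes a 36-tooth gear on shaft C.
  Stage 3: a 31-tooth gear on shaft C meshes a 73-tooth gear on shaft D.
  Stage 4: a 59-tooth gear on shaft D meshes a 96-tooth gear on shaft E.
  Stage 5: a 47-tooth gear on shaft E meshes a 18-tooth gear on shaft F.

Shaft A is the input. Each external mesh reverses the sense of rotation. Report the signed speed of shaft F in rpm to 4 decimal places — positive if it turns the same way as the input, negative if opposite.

Stage 1 [84T→20T]: ω = 3231.0000×84/20 = 13570.2000 rpm, dir flips to −; running = −13570.2000
Stage 2 [20T→36T]: ω = 13570.2000×20/36 = 7539.0000 rpm, dir flips to +; running = +7539.0000
Stage 3 [31T→73T]: ω = 7539.0000×31/73 = 3201.4932 rpm, dir flips to −; running = −3201.4932
Stage 4 [59T→96T]: ω = 3201.4932×59/96 = 1967.5843 rpm, dir flips to +; running = +1967.5843
Stage 5 [47T→18T]: ω = 1967.5843×47/18 = 5137.5813 rpm, dir flips to −; running = −5137.5813

-5137.5813 rpm (opposite to input, |ω| = 5137.5813 rpm)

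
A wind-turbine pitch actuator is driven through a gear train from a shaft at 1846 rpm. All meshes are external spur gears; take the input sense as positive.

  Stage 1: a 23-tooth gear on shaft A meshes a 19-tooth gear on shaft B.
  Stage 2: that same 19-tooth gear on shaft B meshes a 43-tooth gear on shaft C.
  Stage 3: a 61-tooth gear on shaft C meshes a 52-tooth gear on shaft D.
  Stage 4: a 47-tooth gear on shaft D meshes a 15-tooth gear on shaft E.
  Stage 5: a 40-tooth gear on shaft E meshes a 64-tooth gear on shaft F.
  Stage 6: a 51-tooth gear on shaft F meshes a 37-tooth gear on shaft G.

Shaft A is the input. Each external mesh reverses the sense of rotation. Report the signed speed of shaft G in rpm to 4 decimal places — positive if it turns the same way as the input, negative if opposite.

Stage 1 [23T→19T]: ω = 1846.0000×23/19 = 2234.6316 rpm, dir flips to −; running = −2234.6316
Stage 2 [19T→43T]: ω = 2234.6316×19/43 = 987.3953 rpm, dir flips to +; running = +987.3953
Stage 3 [61T→52T]: ω = 987.3953×61/52 = 1158.2907 rpm, dir flips to −; running = −1158.2907
Stage 4 [47T→15T]: ω = 1158.2907×47/15 = 3629.3109 rpm, dir flips to +; running = +3629.3109
Stage 5 [40T→64T]: ω = 3629.3109×40/64 = 2268.3193 rpm, dir flips to −; running = −2268.3193
Stage 6 [51T→37T]: ω = 2268.3193×51/37 = 3126.6023 rpm, dir flips to +; running = +3126.6023

+3126.6023 rpm (same as input, |ω| = 3126.6023 rpm)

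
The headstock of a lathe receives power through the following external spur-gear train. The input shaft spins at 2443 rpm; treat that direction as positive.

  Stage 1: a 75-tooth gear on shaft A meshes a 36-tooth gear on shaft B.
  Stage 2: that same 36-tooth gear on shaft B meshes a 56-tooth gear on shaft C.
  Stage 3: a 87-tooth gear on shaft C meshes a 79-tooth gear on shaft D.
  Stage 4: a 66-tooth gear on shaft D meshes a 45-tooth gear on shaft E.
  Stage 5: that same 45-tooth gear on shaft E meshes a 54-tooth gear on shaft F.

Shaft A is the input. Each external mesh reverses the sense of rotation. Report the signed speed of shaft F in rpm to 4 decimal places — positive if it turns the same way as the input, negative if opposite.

Stage 1 [75T→36T]: ω = 2443.0000×75/36 = 5089.5833 rpm, dir flips to −; running = −5089.5833
Stage 2 [36T→56T]: ω = 5089.5833×36/56 = 3271.8750 rpm, dir flips to +; running = +3271.8750
Stage 3 [87T→79T]: ω = 3271.8750×87/79 = 3603.2041 rpm, dir flips to −; running = −3603.2041
Stage 4 [66T→45T]: ω = 3603.2041×66/45 = 5284.6994 rpm, dir flips to +; running = +5284.6994
Stage 5 [45T→54T]: ω = 5284.6994×45/54 = 4403.9161 rpm, dir flips to −; running = −4403.9161

-4403.9161 rpm (opposite to input, |ω| = 4403.9161 rpm)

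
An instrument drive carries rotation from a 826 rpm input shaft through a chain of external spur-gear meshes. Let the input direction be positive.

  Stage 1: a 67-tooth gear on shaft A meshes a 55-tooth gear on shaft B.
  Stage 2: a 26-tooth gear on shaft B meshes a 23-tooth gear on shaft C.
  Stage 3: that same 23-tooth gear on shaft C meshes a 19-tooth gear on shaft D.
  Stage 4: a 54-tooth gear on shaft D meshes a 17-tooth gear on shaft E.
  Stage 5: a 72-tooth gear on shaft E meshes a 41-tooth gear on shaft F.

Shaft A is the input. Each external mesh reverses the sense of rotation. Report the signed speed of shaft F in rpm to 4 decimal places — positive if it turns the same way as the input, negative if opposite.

-7680.7811 rpm (opposite to input, |ω| = 7680.7811 rpm)

Stage 1 [67T→55T]: ω = 826.0000×67/55 = 1006.2182 rpm, dir flips to −; running = −1006.2182
Stage 2 [26T→23T]: ω = 1006.2182×26/23 = 1137.4640 rpm, dir flips to +; running = +1137.4640
Stage 3 [23T→19T]: ω = 1137.4640×23/19 = 1376.9301 rpm, dir flips to −; running = −1376.9301
Stage 4 [54T→17T]: ω = 1376.9301×54/17 = 4373.7781 rpm, dir flips to +; running = +4373.7781
Stage 5 [72T→41T]: ω = 4373.7781×72/41 = 7680.7811 rpm, dir flips to −; running = −7680.7811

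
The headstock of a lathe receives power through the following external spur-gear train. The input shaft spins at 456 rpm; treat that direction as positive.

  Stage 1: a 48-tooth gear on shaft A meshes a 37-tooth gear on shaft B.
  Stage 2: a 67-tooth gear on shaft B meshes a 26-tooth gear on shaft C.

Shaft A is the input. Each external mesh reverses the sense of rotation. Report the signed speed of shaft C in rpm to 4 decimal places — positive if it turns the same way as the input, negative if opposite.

Stage 1 [48T→37T]: ω = 456.0000×48/37 = 591.5676 rpm, dir flips to −; running = −591.5676
Stage 2 [67T→26T]: ω = 591.5676×67/26 = 1524.4241 rpm, dir flips to +; running = +1524.4241

+1524.4241 rpm (same as input, |ω| = 1524.4241 rpm)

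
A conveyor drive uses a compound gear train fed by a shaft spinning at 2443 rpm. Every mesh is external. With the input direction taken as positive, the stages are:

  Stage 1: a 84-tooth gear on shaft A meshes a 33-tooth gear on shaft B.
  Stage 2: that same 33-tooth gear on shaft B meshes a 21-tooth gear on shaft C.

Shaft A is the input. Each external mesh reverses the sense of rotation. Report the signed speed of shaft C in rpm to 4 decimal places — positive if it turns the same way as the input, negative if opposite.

+9772.0000 rpm (same as input, |ω| = 9772.0000 rpm)

Stage 1 [84T→33T]: ω = 2443.0000×84/33 = 6218.5455 rpm, dir flips to −; running = −6218.5455
Stage 2 [33T→21T]: ω = 6218.5455×33/21 = 9772.0000 rpm, dir flips to +; running = +9772.0000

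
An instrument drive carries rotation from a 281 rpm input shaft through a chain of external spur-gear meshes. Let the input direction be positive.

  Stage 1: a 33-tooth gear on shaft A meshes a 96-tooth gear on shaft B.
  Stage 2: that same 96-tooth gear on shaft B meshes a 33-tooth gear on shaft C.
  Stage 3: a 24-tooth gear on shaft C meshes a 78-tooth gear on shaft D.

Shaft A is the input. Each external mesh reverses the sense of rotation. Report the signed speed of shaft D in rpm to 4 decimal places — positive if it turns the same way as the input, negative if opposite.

-86.4615 rpm (opposite to input, |ω| = 86.4615 rpm)

Stage 1 [33T→96T]: ω = 281.0000×33/96 = 96.5938 rpm, dir flips to −; running = −96.5938
Stage 2 [96T→33T]: ω = 96.5938×96/33 = 281.0000 rpm, dir flips to +; running = +281.0000
Stage 3 [24T→78T]: ω = 281.0000×24/78 = 86.4615 rpm, dir flips to −; running = −86.4615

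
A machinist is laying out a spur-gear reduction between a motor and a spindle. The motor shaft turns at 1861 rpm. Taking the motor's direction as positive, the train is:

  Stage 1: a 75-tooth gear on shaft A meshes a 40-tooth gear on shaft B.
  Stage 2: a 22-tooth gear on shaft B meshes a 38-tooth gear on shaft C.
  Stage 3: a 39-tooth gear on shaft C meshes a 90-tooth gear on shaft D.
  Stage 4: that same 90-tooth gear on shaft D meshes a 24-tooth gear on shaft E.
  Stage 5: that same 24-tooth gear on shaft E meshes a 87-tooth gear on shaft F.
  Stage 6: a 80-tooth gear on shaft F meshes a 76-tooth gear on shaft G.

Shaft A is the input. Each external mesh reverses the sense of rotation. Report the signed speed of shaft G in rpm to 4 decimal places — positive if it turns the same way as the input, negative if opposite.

+953.2537 rpm (same as input, |ω| = 953.2537 rpm)

Stage 1 [75T→40T]: ω = 1861.0000×75/40 = 3489.3750 rpm, dir flips to −; running = −3489.3750
Stage 2 [22T→38T]: ω = 3489.3750×22/38 = 2020.1645 rpm, dir flips to +; running = +2020.1645
Stage 3 [39T→90T]: ω = 2020.1645×39/90 = 875.4046 rpm, dir flips to −; running = −875.4046
Stage 4 [90T→24T]: ω = 875.4046×90/24 = 3282.7673 rpm, dir flips to +; running = +3282.7673
Stage 5 [24T→87T]: ω = 3282.7673×24/87 = 905.5910 rpm, dir flips to −; running = −905.5910
Stage 6 [80T→76T]: ω = 905.5910×80/76 = 953.2537 rpm, dir flips to +; running = +953.2537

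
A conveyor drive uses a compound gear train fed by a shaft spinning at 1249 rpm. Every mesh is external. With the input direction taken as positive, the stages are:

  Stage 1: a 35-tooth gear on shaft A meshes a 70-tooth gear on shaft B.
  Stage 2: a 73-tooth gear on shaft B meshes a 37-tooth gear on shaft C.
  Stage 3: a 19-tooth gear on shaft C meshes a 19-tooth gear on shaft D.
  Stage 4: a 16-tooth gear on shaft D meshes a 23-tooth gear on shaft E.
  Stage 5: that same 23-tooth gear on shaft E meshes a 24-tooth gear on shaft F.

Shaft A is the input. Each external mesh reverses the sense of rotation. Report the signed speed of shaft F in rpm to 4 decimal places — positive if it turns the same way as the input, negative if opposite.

-821.4144 rpm (opposite to input, |ω| = 821.4144 rpm)

Stage 1 [35T→70T]: ω = 1249.0000×35/70 = 624.5000 rpm, dir flips to −; running = −624.5000
Stage 2 [73T→37T]: ω = 624.5000×73/37 = 1232.1216 rpm, dir flips to +; running = +1232.1216
Stage 3 [19T→19T]: ω = 1232.1216×19/19 = 1232.1216 rpm, dir flips to −; running = −1232.1216
Stage 4 [16T→23T]: ω = 1232.1216×16/23 = 857.1281 rpm, dir flips to +; running = +857.1281
Stage 5 [23T→24T]: ω = 857.1281×23/24 = 821.4144 rpm, dir flips to −; running = −821.4144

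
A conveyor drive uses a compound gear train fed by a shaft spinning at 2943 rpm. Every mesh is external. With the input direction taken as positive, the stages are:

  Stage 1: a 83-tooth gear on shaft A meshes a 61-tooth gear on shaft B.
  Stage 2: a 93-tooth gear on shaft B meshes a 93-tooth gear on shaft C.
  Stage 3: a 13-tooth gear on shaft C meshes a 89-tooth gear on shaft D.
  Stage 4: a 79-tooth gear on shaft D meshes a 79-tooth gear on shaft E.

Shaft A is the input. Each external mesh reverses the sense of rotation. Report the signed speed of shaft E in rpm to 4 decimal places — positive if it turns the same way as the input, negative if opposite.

+584.9138 rpm (same as input, |ω| = 584.9138 rpm)

Stage 1 [83T→61T]: ω = 2943.0000×83/61 = 4004.4098 rpm, dir flips to −; running = −4004.4098
Stage 2 [93T→93T]: ω = 4004.4098×93/93 = 4004.4098 rpm, dir flips to +; running = +4004.4098
Stage 3 [13T→89T]: ω = 4004.4098×13/89 = 584.9138 rpm, dir flips to −; running = −584.9138
Stage 4 [79T→79T]: ω = 584.9138×79/79 = 584.9138 rpm, dir flips to +; running = +584.9138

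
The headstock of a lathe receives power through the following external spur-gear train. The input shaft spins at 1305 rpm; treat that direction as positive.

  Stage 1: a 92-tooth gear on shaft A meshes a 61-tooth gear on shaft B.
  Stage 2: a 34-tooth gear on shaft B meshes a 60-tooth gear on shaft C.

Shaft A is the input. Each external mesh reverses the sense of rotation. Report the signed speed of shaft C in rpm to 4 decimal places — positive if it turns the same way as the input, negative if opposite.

+1115.3115 rpm (same as input, |ω| = 1115.3115 rpm)

Stage 1 [92T→61T]: ω = 1305.0000×92/61 = 1968.1967 rpm, dir flips to −; running = −1968.1967
Stage 2 [34T→60T]: ω = 1968.1967×34/60 = 1115.3115 rpm, dir flips to +; running = +1115.3115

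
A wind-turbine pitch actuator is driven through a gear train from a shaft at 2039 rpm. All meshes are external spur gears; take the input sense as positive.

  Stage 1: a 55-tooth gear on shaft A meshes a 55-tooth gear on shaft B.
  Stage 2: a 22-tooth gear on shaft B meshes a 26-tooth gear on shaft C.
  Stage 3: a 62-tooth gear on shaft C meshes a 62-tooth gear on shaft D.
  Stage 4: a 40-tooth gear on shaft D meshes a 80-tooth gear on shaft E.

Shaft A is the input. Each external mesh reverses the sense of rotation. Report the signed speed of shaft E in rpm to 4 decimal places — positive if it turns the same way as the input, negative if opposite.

Stage 1 [55T→55T]: ω = 2039.0000×55/55 = 2039.0000 rpm, dir flips to −; running = −2039.0000
Stage 2 [22T→26T]: ω = 2039.0000×22/26 = 1725.3077 rpm, dir flips to +; running = +1725.3077
Stage 3 [62T→62T]: ω = 1725.3077×62/62 = 1725.3077 rpm, dir flips to −; running = −1725.3077
Stage 4 [40T→80T]: ω = 1725.3077×40/80 = 862.6538 rpm, dir flips to +; running = +862.6538

+862.6538 rpm (same as input, |ω| = 862.6538 rpm)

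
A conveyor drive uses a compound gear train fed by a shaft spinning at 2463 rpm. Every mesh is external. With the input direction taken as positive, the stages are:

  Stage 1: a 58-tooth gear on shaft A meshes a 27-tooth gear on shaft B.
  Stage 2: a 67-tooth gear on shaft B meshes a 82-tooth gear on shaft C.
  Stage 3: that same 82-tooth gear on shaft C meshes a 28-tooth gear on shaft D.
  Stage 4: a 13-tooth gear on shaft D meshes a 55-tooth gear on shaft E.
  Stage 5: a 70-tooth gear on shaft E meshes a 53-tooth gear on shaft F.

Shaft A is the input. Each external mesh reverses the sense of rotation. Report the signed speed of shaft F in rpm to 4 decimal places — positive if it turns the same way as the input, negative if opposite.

Stage 1 [58T→27T]: ω = 2463.0000×58/27 = 5290.8889 rpm, dir flips to −; running = −5290.8889
Stage 2 [67T→82T]: ω = 5290.8889×67/82 = 4323.0434 rpm, dir flips to +; running = +4323.0434
Stage 3 [82T→28T]: ω = 4323.0434×82/28 = 12660.3413 rpm, dir flips to −; running = −12660.3413
Stage 4 [13T→55T]: ω = 12660.3413×13/55 = 2992.4443 rpm, dir flips to +; running = +2992.4443
Stage 5 [70T→53T]: ω = 2992.4443×70/53 = 3952.2849 rpm, dir flips to −; running = −3952.2849

-3952.2849 rpm (opposite to input, |ω| = 3952.2849 rpm)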